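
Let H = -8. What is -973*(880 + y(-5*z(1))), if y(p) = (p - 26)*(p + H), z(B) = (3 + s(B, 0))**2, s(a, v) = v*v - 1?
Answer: -2109464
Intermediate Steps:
s(a, v) = -1 + v**2 (s(a, v) = v**2 - 1 = -1 + v**2)
z(B) = 4 (z(B) = (3 + (-1 + 0**2))**2 = (3 + (-1 + 0))**2 = (3 - 1)**2 = 2**2 = 4)
y(p) = (-26 + p)*(-8 + p) (y(p) = (p - 26)*(p - 8) = (-26 + p)*(-8 + p))
-973*(880 + y(-5*z(1))) = -973*(880 + (208 + (-5*4)**2 - (-170)*4)) = -973*(880 + (208 + (-20)**2 - 34*(-20))) = -973*(880 + (208 + 400 + 680)) = -973*(880 + 1288) = -973*2168 = -2109464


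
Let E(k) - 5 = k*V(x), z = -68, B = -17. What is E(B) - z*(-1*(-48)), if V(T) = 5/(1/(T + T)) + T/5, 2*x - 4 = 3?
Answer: 26621/10 ≈ 2662.1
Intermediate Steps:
x = 7/2 (x = 2 + (1/2)*3 = 2 + 3/2 = 7/2 ≈ 3.5000)
V(T) = 51*T/5 (V(T) = 5/(1/(2*T)) + T*(1/5) = 5/((1/(2*T))) + T/5 = 5*(2*T) + T/5 = 10*T + T/5 = 51*T/5)
E(k) = 5 + 357*k/10 (E(k) = 5 + k*((51/5)*(7/2)) = 5 + k*(357/10) = 5 + 357*k/10)
E(B) - z*(-1*(-48)) = (5 + (357/10)*(-17)) - (-68)*(-1*(-48)) = (5 - 6069/10) - (-68)*48 = -6019/10 - 1*(-3264) = -6019/10 + 3264 = 26621/10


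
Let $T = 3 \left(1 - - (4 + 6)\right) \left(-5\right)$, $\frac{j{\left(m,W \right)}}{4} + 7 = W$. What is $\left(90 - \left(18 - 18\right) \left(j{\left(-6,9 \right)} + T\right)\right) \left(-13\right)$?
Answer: $-1170$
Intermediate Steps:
$j{\left(m,W \right)} = -28 + 4 W$
$T = -165$ ($T = 3 \left(1 - \left(-1\right) 10\right) \left(-5\right) = 3 \left(1 - -10\right) \left(-5\right) = 3 \left(1 + 10\right) \left(-5\right) = 3 \cdot 11 \left(-5\right) = 33 \left(-5\right) = -165$)
$\left(90 - \left(18 - 18\right) \left(j{\left(-6,9 \right)} + T\right)\right) \left(-13\right) = \left(90 - \left(18 - 18\right) \left(\left(-28 + 4 \cdot 9\right) - 165\right)\right) \left(-13\right) = \left(90 - 0 \left(\left(-28 + 36\right) - 165\right)\right) \left(-13\right) = \left(90 - 0 \left(8 - 165\right)\right) \left(-13\right) = \left(90 - 0 \left(-157\right)\right) \left(-13\right) = \left(90 - 0\right) \left(-13\right) = \left(90 + 0\right) \left(-13\right) = 90 \left(-13\right) = -1170$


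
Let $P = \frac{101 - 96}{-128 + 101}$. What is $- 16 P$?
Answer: $\frac{80}{27} \approx 2.963$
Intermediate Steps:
$P = - \frac{5}{27}$ ($P = \frac{5}{-27} = 5 \left(- \frac{1}{27}\right) = - \frac{5}{27} \approx -0.18519$)
$- 16 P = \left(-16\right) \left(- \frac{5}{27}\right) = \frac{80}{27}$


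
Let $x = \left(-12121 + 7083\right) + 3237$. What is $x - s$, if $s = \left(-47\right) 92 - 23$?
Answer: $2546$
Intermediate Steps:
$x = -1801$ ($x = -5038 + 3237 = -1801$)
$s = -4347$ ($s = -4324 - 23 = -4347$)
$x - s = -1801 - -4347 = -1801 + 4347 = 2546$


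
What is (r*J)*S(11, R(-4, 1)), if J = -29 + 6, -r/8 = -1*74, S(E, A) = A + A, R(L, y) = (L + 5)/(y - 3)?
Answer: 13616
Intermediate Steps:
R(L, y) = (5 + L)/(-3 + y)
S(E, A) = 2*A
r = 592 (r = -(-8)*74 = -8*(-74) = 592)
J = -23
(r*J)*S(11, R(-4, 1)) = (592*(-23))*(2*((5 - 4)/(-3 + 1))) = -27232*1/(-2) = -27232*(-1/2*1) = -27232*(-1)/2 = -13616*(-1) = 13616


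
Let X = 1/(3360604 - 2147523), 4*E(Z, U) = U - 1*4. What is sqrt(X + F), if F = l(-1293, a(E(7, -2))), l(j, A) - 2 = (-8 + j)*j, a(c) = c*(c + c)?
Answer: 18*sqrt(7640309096925199)/1213081 ≈ 1297.0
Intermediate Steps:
E(Z, U) = -1 + U/4 (E(Z, U) = (U - 1*4)/4 = (U - 4)/4 = (-4 + U)/4 = -1 + U/4)
a(c) = 2*c**2 (a(c) = c*(2*c) = 2*c**2)
l(j, A) = 2 + j*(-8 + j) (l(j, A) = 2 + (-8 + j)*j = 2 + j*(-8 + j))
F = 1682195 (F = 2 + (-1293)**2 - 8*(-1293) = 2 + 1671849 + 10344 = 1682195)
X = 1/1213081 ≈ 8.2435e-7
sqrt(X + F) = sqrt(1/1213081 + 1682195) = sqrt(2040638792796/1213081) = 18*sqrt(7640309096925199)/1213081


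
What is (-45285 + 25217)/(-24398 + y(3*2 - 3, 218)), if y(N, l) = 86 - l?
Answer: 10034/12265 ≈ 0.81810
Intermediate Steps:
(-45285 + 25217)/(-24398 + y(3*2 - 3, 218)) = (-45285 + 25217)/(-24398 + (86 - 1*218)) = -20068/(-24398 + (86 - 218)) = -20068/(-24398 - 132) = -20068/(-24530) = -20068*(-1/24530) = 10034/12265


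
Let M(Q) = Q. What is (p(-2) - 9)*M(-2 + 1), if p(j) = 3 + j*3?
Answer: 12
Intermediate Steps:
p(j) = 3 + 3*j
(p(-2) - 9)*M(-2 + 1) = ((3 + 3*(-2)) - 9)*(-2 + 1) = ((3 - 6) - 9)*(-1) = (-3 - 9)*(-1) = -12*(-1) = 12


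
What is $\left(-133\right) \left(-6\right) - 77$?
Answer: $721$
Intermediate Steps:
$\left(-133\right) \left(-6\right) - 77 = 798 - 77 = 721$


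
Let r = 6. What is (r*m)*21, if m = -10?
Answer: -1260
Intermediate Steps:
(r*m)*21 = (6*(-10))*21 = -60*21 = -1260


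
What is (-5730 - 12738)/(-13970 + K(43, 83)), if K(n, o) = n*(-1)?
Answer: 228/173 ≈ 1.3179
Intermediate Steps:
K(n, o) = -n
(-5730 - 12738)/(-13970 + K(43, 83)) = (-5730 - 12738)/(-13970 - 1*43) = -18468/(-13970 - 43) = -18468/(-14013) = -18468*(-1/14013) = 228/173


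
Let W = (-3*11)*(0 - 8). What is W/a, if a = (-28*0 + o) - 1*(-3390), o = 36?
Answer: 44/571 ≈ 0.077058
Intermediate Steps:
W = 264 (W = -33*(-8) = 264)
a = 3426 (a = (-28*0 + 36) - 1*(-3390) = (0 + 36) + 3390 = 36 + 3390 = 3426)
W/a = 264/3426 = 264*(1/3426) = 44/571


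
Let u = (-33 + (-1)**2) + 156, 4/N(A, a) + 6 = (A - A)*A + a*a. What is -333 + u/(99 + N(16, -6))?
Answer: -493311/1487 ≈ -331.75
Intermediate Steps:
N(A, a) = 4/(-6 + a**2) (N(A, a) = 4/(-6 + ((A - A)*A + a*a)) = 4/(-6 + (0*A + a**2)) = 4/(-6 + (0 + a**2)) = 4/(-6 + a**2))
u = 124 (u = (-33 + 1) + 156 = -32 + 156 = 124)
-333 + u/(99 + N(16, -6)) = -333 + 124/(99 + 4/(-6 + (-6)**2)) = -333 + 124/(99 + 4/(-6 + 36)) = -333 + 124/(99 + 4/30) = -333 + 124/(99 + 4*(1/30)) = -333 + 124/(99 + 2/15) = -333 + 124/(1487/15) = -333 + 124*(15/1487) = -333 + 1860/1487 = -493311/1487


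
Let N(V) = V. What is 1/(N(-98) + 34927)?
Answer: 1/34829 ≈ 2.8712e-5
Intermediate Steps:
1/(N(-98) + 34927) = 1/(-98 + 34927) = 1/34829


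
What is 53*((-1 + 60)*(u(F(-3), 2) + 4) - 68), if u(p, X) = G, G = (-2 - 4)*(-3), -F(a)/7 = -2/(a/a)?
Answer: 65190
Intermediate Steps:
F(a) = 14 (F(a) = -(-14)/(a/a) = -(-14)/1 = -(-14) = -7*(-2) = 14)
G = 18 (G = -6*(-3) = 18)
u(p, X) = 18
53*((-1 + 60)*(u(F(-3), 2) + 4) - 68) = 53*((-1 + 60)*(18 + 4) - 68) = 53*(59*22 - 68) = 53*(1298 - 68) = 53*1230 = 65190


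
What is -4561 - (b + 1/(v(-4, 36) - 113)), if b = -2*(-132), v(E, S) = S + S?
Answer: -197824/41 ≈ -4825.0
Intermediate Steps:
v(E, S) = 2*S
b = 264
-4561 - (b + 1/(v(-4, 36) - 113)) = -4561 - (264 + 1/(2*36 - 113)) = -4561 - (264 + 1/(72 - 113)) = -4561 - (264 + 1/(-41)) = -4561 - (264 - 1/41) = -4561 - 1*10823/41 = -4561 - 10823/41 = -197824/41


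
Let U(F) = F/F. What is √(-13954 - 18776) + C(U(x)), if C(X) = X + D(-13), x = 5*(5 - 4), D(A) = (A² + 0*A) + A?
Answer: 157 + I*√32730 ≈ 157.0 + 180.91*I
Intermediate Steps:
D(A) = A + A² (D(A) = (A² + 0) + A = A² + A = A + A²)
x = 5 (x = 5*1 = 5)
U(F) = 1
C(X) = 156 + X (C(X) = X - 13*(1 - 13) = X - 13*(-12) = X + 156 = 156 + X)
√(-13954 - 18776) + C(U(x)) = √(-13954 - 18776) + (156 + 1) = √(-32730) + 157 = I*√32730 + 157 = 157 + I*√32730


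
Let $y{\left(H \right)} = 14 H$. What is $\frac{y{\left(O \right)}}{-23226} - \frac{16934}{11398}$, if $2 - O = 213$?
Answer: $- \frac{12844264}{9454641} \approx -1.3585$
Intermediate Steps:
$O = -211$ ($O = 2 - 213 = -211$)
$\frac{y{\left(O \right)}}{-23226} - \frac{16934}{11398} = \frac{14 \left(-211\right)}{-23226} - \frac{16934}{11398} = \left(-2954\right) \left(- \frac{1}{23226}\right) - \frac{8467}{5699} = \frac{211}{1659} - \frac{8467}{5699} = - \frac{12844264}{9454641}$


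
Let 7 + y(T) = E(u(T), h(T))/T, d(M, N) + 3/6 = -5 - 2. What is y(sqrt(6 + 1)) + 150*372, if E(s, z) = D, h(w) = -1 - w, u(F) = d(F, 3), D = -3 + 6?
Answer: 55793 + 3*sqrt(7)/7 ≈ 55794.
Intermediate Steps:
D = 3
d(M, N) = -15/2 (d(M, N) = -1/2 + (-5 - 2) = -1/2 - 7 = -15/2)
u(F) = -15/2
E(s, z) = 3
y(T) = -7 + 3/T
y(sqrt(6 + 1)) + 150*372 = (-7 + 3/(sqrt(6 + 1))) + 150*372 = (-7 + 3/(sqrt(7))) + 55800 = (-7 + 3*(sqrt(7)/7)) + 55800 = (-7 + 3*sqrt(7)/7) + 55800 = 55793 + 3*sqrt(7)/7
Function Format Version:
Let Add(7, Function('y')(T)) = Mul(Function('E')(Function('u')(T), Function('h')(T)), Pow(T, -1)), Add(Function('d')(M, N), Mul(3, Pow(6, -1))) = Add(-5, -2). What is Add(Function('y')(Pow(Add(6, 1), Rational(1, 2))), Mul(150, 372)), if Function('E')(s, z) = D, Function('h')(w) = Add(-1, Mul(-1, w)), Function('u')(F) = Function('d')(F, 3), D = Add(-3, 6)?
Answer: Add(55793, Mul(Rational(3, 7), Pow(7, Rational(1, 2)))) ≈ 55794.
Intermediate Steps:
D = 3
Function('d')(M, N) = Rational(-15, 2) (Function('d')(M, N) = Add(Rational(-1, 2), Add(-5, -2)) = Add(Rational(-1, 2), -7) = Rational(-15, 2))
Function('u')(F) = Rational(-15, 2)
Function('E')(s, z) = 3
Function('y')(T) = Add(-7, Mul(3, Pow(T, -1)))
Add(Function('y')(Pow(Add(6, 1), Rational(1, 2))), Mul(150, 372)) = Add(Add(-7, Mul(3, Pow(Pow(Add(6, 1), Rational(1, 2)), -1))), Mul(150, 372)) = Add(Add(-7, Mul(3, Pow(Pow(7, Rational(1, 2)), -1))), 55800) = Add(Add(-7, Mul(3, Mul(Rational(1, 7), Pow(7, Rational(1, 2))))), 55800) = Add(Add(-7, Mul(Rational(3, 7), Pow(7, Rational(1, 2)))), 55800) = Add(55793, Mul(Rational(3, 7), Pow(7, Rational(1, 2))))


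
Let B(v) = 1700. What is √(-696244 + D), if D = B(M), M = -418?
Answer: 4*I*√43409 ≈ 833.39*I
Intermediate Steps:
D = 1700
√(-696244 + D) = √(-696244 + 1700) = √(-694544) = 4*I*√43409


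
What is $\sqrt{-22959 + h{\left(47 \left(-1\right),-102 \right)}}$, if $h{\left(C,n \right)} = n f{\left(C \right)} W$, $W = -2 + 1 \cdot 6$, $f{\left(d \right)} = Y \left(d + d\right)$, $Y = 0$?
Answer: $3 i \sqrt{2551} \approx 151.52 i$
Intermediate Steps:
$f{\left(d \right)} = 0$ ($f{\left(d \right)} = 0 \left(d + d\right) = 0 \cdot 2 d = 0$)
$W = 4$ ($W = -2 + 6 = 4$)
$h{\left(C,n \right)} = 0$ ($h{\left(C,n \right)} = n 0 \cdot 4 = 0 \cdot 4 = 0$)
$\sqrt{-22959 + h{\left(47 \left(-1\right),-102 \right)}} = \sqrt{-22959 + 0} = \sqrt{-22959} = 3 i \sqrt{2551}$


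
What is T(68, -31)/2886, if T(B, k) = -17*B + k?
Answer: -1187/2886 ≈ -0.41130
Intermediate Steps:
T(B, k) = k - 17*B
T(68, -31)/2886 = (-31 - 17*68)/2886 = (-31 - 1156)*(1/2886) = -1187*1/2886 = -1187/2886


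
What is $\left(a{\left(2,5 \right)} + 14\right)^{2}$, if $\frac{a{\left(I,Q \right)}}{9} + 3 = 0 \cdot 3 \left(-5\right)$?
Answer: $169$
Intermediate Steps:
$a{\left(I,Q \right)} = -27$ ($a{\left(I,Q \right)} = -27 + 9 \cdot 0 \cdot 3 \left(-5\right) = -27 + 9 \cdot 0 \left(-5\right) = -27 + 9 \cdot 0 = -27 + 0 = -27$)
$\left(a{\left(2,5 \right)} + 14\right)^{2} = \left(-27 + 14\right)^{2} = \left(-13\right)^{2} = 169$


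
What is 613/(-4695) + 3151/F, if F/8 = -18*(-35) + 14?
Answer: 505903/1051680 ≈ 0.48104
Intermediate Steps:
F = 5152 (F = 8*(-18*(-35) + 14) = 8*(630 + 14) = 8*644 = 5152)
613/(-4695) + 3151/F = 613/(-4695) + 3151/5152 = 613*(-1/4695) + 3151*(1/5152) = -613/4695 + 137/224 = 505903/1051680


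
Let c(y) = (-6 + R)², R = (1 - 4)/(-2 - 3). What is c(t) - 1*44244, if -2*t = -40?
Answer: -1105371/25 ≈ -44215.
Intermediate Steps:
t = 20 (t = -½*(-40) = 20)
R = ⅗ (R = -3/(-5) = -3*(-⅕) = ⅗ ≈ 0.60000)
c(y) = 729/25 (c(y) = (-6 + ⅗)² = (-27/5)² = 729/25)
c(t) - 1*44244 = 729/25 - 1*44244 = 729/25 - 44244 = -1105371/25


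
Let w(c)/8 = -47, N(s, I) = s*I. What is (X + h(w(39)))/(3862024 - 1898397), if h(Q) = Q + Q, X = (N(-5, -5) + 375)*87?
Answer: 34048/1963627 ≈ 0.017339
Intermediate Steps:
N(s, I) = I*s
w(c) = -376 (w(c) = 8*(-47) = -376)
X = 34800 (X = (-5*(-5) + 375)*87 = (25 + 375)*87 = 400*87 = 34800)
h(Q) = 2*Q
(X + h(w(39)))/(3862024 - 1898397) = (34800 + 2*(-376))/(3862024 - 1898397) = (34800 - 752)/1963627 = 34048*(1/1963627) = 34048/1963627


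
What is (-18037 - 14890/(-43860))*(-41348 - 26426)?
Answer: 2680759668391/2193 ≈ 1.2224e+9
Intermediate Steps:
(-18037 - 14890/(-43860))*(-41348 - 26426) = (-18037 - 14890*(-1/43860))*(-67774) = (-18037 + 1489/4386)*(-67774) = -79108793/4386*(-67774) = 2680759668391/2193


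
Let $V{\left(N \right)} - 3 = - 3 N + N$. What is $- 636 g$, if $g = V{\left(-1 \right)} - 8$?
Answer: $1908$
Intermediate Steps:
$V{\left(N \right)} = 3 - 2 N$ ($V{\left(N \right)} = 3 + \left(- 3 N + N\right) = 3 - 2 N$)
$g = -3$ ($g = \left(3 - -2\right) - 8 = \left(3 + 2\right) - 8 = 5 - 8 = -3$)
$- 636 g = \left(-636\right) \left(-3\right) = 1908$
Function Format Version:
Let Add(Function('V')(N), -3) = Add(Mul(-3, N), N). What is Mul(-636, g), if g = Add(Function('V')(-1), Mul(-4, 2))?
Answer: 1908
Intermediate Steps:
Function('V')(N) = Add(3, Mul(-2, N)) (Function('V')(N) = Add(3, Add(Mul(-3, N), N)) = Add(3, Mul(-2, N)))
g = -3 (g = Add(Add(3, Mul(-2, -1)), Mul(-4, 2)) = Add(Add(3, 2), -8) = Add(5, -8) = -3)
Mul(-636, g) = Mul(-636, -3) = 1908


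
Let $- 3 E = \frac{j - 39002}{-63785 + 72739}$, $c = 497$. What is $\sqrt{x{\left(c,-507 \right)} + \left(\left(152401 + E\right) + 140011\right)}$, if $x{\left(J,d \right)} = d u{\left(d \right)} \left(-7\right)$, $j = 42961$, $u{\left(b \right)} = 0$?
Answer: $\frac{\sqrt{1273746030}}{66} \approx 540.75$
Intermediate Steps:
$x{\left(J,d \right)} = 0$ ($x{\left(J,d \right)} = d 0 \left(-7\right) = 0 \left(-7\right) = 0$)
$E = - \frac{107}{726}$ ($E = - \frac{\left(42961 - 39002\right) \frac{1}{-63785 + 72739}}{3} = - \frac{3959 \cdot \frac{1}{8954}}{3} = \left(- \frac{1}{3}\right) \frac{107}{242} = - \frac{107}{726} \approx -0.14738$)
$\sqrt{x{\left(c,-507 \right)} + \left(\left(152401 + E\right) + 140011\right)} = \sqrt{0 + \left(\left(152401 - \frac{107}{726}\right) + 140011\right)} = \sqrt{0 + \left(\frac{110643019}{726} + 140011\right)} = \sqrt{0 + \frac{212291005}{726}} = \sqrt{\frac{212291005}{726}} = \frac{\sqrt{1273746030}}{66}$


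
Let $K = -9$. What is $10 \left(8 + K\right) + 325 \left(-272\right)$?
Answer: $-88410$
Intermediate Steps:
$10 \left(8 + K\right) + 325 \left(-272\right) = 10 \left(8 - 9\right) + 325 \left(-272\right) = 10 \left(-1\right) - 88400 = -10 - 88400 = -88410$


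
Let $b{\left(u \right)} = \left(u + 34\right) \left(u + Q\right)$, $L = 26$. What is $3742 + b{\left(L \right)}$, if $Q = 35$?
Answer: $7402$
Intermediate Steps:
$b{\left(u \right)} = \left(34 + u\right) \left(35 + u\right)$ ($b{\left(u \right)} = \left(u + 34\right) \left(u + 35\right) = \left(34 + u\right) \left(35 + u\right)$)
$3742 + b{\left(L \right)} = 3742 + \left(1190 + 26^{2} + 69 \cdot 26\right) = 3742 + \left(1190 + 676 + 1794\right) = 3742 + 3660 = 7402$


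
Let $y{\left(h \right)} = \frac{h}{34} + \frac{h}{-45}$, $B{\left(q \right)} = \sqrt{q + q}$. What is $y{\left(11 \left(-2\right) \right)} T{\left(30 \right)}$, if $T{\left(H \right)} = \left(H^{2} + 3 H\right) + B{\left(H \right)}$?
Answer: $- \frac{2662}{17} - \frac{242 \sqrt{15}}{765} \approx -157.81$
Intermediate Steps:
$B{\left(q \right)} = \sqrt{2} \sqrt{q}$ ($B{\left(q \right)} = \sqrt{2 q} = \sqrt{2} \sqrt{q}$)
$y{\left(h \right)} = \frac{11 h}{1530}$ ($y{\left(h \right)} = h \frac{1}{34} + h \left(- \frac{1}{45}\right) = \frac{h}{34} - \frac{h}{45} = \frac{11 h}{1530}$)
$T{\left(H \right)} = H^{2} + 3 H + \sqrt{2} \sqrt{H}$ ($T{\left(H \right)} = \left(H^{2} + 3 H\right) + \sqrt{2} \sqrt{H} = H^{2} + 3 H + \sqrt{2} \sqrt{H}$)
$y{\left(11 \left(-2\right) \right)} T{\left(30 \right)} = \frac{11 \cdot 11 \left(-2\right)}{1530} \left(30^{2} + 3 \cdot 30 + \sqrt{2} \sqrt{30}\right) = \frac{11}{1530} \left(-22\right) \left(900 + 90 + 2 \sqrt{15}\right) = - \frac{121 \left(990 + 2 \sqrt{15}\right)}{765} = - \frac{2662}{17} - \frac{242 \sqrt{15}}{765}$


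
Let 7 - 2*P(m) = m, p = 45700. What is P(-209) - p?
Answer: -45592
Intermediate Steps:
P(m) = 7/2 - m/2
P(-209) - p = (7/2 - ½*(-209)) - 1*45700 = (7/2 + 209/2) - 45700 = 108 - 45700 = -45592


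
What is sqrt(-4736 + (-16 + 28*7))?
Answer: 2*I*sqrt(1139) ≈ 67.498*I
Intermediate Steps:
sqrt(-4736 + (-16 + 28*7)) = sqrt(-4736 + (-16 + 196)) = sqrt(-4736 + 180) = sqrt(-4556) = 2*I*sqrt(1139)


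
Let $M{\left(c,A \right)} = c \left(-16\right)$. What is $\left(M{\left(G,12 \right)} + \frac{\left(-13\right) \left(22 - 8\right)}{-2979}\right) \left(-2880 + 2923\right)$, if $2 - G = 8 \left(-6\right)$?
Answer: $- \frac{102469774}{2979} \approx -34397.0$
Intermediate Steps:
$G = 50$ ($G = 2 - 8 \left(-6\right) = 2 - -48 = 2 + 48 = 50$)
$M{\left(c,A \right)} = - 16 c$
$\left(M{\left(G,12 \right)} + \frac{\left(-13\right) \left(22 - 8\right)}{-2979}\right) \left(-2880 + 2923\right) = \left(\left(-16\right) 50 + \frac{\left(-13\right) \left(22 - 8\right)}{-2979}\right) \left(-2880 + 2923\right) = \left(-800 + \left(-13\right) 14 \left(- \frac{1}{2979}\right)\right) 43 = \left(-800 - - \frac{182}{2979}\right) 43 = \left(-800 + \frac{182}{2979}\right) 43 = \left(- \frac{2383018}{2979}\right) 43 = - \frac{102469774}{2979}$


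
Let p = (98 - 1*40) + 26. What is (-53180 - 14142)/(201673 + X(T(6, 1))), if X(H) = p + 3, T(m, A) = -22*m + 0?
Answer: -33661/100880 ≈ -0.33367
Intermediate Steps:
T(m, A) = -22*m
p = 84 (p = (98 - 40) + 26 = 58 + 26 = 84)
X(H) = 87 (X(H) = 84 + 3 = 87)
(-53180 - 14142)/(201673 + X(T(6, 1))) = (-53180 - 14142)/(201673 + 87) = -67322/201760 = -67322*1/201760 = -33661/100880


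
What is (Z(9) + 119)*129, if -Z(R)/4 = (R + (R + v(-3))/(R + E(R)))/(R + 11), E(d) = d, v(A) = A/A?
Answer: 226567/15 ≈ 15104.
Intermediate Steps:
v(A) = 1
Z(R) = -4*(R + (1 + R)/(2*R))/(11 + R) (Z(R) = -4*(R + (R + 1)/(R + R))/(R + 11) = -4*(R + (1 + R)/((2*R)))/(11 + R) = -4*(R + (1 + R)*(1/(2*R)))/(11 + R) = -4*(R + (1 + R)/(2*R))/(11 + R))
(Z(9) + 119)*129 = (2*(-1 - 1*9 - 2*9**2)/(9*(11 + 9)) + 119)*129 = (2*(1/9)*(-1 - 9 - 2*81)/20 + 119)*129 = (2*(1/9)*(1/20)*(-1 - 9 - 162) + 119)*129 = (2*(1/9)*(1/20)*(-172) + 119)*129 = (-86/45 + 119)*129 = (5269/45)*129 = 226567/15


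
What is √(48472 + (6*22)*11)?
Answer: 2*√12481 ≈ 223.44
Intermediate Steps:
√(48472 + (6*22)*11) = √(48472 + 132*11) = √(48472 + 1452) = √49924 = 2*√12481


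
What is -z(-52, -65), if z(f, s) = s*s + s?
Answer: -4160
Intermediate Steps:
z(f, s) = s + s**2 (z(f, s) = s**2 + s = s + s**2)
-z(-52, -65) = -(-65)*(1 - 65) = -(-65)*(-64) = -1*4160 = -4160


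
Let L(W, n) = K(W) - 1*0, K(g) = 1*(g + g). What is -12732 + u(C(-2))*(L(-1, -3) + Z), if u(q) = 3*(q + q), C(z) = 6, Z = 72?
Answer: -10212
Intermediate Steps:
K(g) = 2*g (K(g) = 1*(2*g) = 2*g)
L(W, n) = 2*W (L(W, n) = 2*W - 1*0 = 2*W + 0 = 2*W)
u(q) = 6*q (u(q) = 3*(2*q) = 6*q)
-12732 + u(C(-2))*(L(-1, -3) + Z) = -12732 + (6*6)*(2*(-1) + 72) = -12732 + 36*(-2 + 72) = -12732 + 36*70 = -12732 + 2520 = -10212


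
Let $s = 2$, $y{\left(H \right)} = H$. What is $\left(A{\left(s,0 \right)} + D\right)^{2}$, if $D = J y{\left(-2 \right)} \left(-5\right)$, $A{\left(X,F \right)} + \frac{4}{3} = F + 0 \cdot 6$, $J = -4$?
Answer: $\frac{15376}{9} \approx 1708.4$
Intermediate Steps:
$A{\left(X,F \right)} = - \frac{4}{3} + F$ ($A{\left(X,F \right)} = - \frac{4}{3} + \left(F + 0 \cdot 6\right) = - \frac{4}{3} + \left(F + 0\right) = - \frac{4}{3} + F$)
$D = -40$ ($D = \left(-4\right) \left(-2\right) \left(-5\right) = 8 \left(-5\right) = -40$)
$\left(A{\left(s,0 \right)} + D\right)^{2} = \left(\left(- \frac{4}{3} + 0\right) - 40\right)^{2} = \left(- \frac{4}{3} - 40\right)^{2} = \left(- \frac{124}{3}\right)^{2} = \frac{15376}{9}$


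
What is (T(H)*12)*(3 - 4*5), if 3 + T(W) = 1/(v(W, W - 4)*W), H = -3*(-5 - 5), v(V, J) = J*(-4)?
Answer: 159137/260 ≈ 612.07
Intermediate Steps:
v(V, J) = -4*J
H = 30 (H = -3*(-10) = 30)
T(W) = -3 + 1/(W*(16 - 4*W)) (T(W) = -3 + 1/(((-4*(W - 4)))*W) = -3 + 1/(((-4*(-4 + W)))*W) = -3 + 1/((16 - 4*W)*W) = -3 + 1/(W*(16 - 4*W)))
(T(H)*12)*(3 - 4*5) = (((¼)*(1 - 12*30*(4 - 1*30))/(30*(4 - 1*30)))*12)*(3 - 4*5) = (((¼)*(1/30)*(1 - 12*30*(4 - 30))/(4 - 30))*12)*(3 - 20) = (((¼)*(1/30)*(1 - 12*30*(-26))/(-26))*12)*(-17) = (((¼)*(1/30)*(-1/26)*(1 + 9360))*12)*(-17) = (((¼)*(1/30)*(-1/26)*9361)*12)*(-17) = -9361/3120*12*(-17) = -9361/260*(-17) = 159137/260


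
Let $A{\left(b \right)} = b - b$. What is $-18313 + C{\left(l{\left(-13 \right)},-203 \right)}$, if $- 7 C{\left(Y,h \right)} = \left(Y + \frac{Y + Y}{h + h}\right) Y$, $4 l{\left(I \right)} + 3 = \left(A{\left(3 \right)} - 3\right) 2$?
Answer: $- \frac{208190365}{11368} \approx -18314.0$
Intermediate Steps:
$A{\left(b \right)} = 0$
$l{\left(I \right)} = - \frac{9}{4}$ ($l{\left(I \right)} = - \frac{3}{4} + \frac{\left(0 - 3\right) 2}{4} = - \frac{3}{4} + \frac{\left(-3\right) 2}{4} = - \frac{3}{4} + \frac{1}{4} \left(-6\right) = - \frac{3}{4} - \frac{3}{2} = - \frac{9}{4}$)
$C{\left(Y,h \right)} = - \frac{Y \left(Y + \frac{Y}{h}\right)}{7}$ ($C{\left(Y,h \right)} = - \frac{\left(Y + \frac{Y + Y}{h + h}\right) Y}{7} = - \frac{\left(Y + \frac{2 Y}{2 h}\right) Y}{7} = - \frac{\left(Y + 2 Y \frac{1}{2 h}\right) Y}{7} = - \frac{\left(Y + \frac{Y}{h}\right) Y}{7} = - \frac{Y \left(Y + \frac{Y}{h}\right)}{7}$)
$-18313 + C{\left(l{\left(-13 \right)},-203 \right)} = -18313 + \frac{\left(- \frac{9}{4}\right)^{2} \left(-1 - -203\right)}{7 \left(-203\right)} = -18313 + \frac{1}{7} \cdot \frac{81}{16} \left(- \frac{1}{203}\right) \left(-1 + 203\right) = -18313 + \frac{1}{7} \cdot \frac{81}{16} \left(- \frac{1}{203}\right) 202 = -18313 - \frac{8181}{11368} = - \frac{208190365}{11368}$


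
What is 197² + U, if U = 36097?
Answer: 74906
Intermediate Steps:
197² + U = 197² + 36097 = 38809 + 36097 = 74906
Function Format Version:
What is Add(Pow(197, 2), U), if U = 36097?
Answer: 74906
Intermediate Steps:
Add(Pow(197, 2), U) = Add(Pow(197, 2), 36097) = Add(38809, 36097) = 74906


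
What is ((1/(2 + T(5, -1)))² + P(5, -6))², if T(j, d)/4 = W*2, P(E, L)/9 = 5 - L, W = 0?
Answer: 157609/16 ≈ 9850.6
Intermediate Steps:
P(E, L) = 45 - 9*L (P(E, L) = 9*(5 - L) = 45 - 9*L)
T(j, d) = 0 (T(j, d) = 4*(0*2) = 4*0 = 0)
((1/(2 + T(5, -1)))² + P(5, -6))² = ((1/(2 + 0))² + (45 - 9*(-6)))² = ((1/2)² + (45 + 54))² = ((½)² + 99)² = (¼ + 99)² = (397/4)² = 157609/16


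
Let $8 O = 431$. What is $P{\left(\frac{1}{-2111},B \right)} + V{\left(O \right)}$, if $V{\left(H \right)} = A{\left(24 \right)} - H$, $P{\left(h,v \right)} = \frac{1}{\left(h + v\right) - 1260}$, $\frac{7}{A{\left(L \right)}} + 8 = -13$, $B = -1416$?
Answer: $- \frac{7349447801}{135576888} \approx -54.209$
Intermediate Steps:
$O = \frac{431}{8}$ ($O = \frac{1}{8} \cdot 431 = \frac{431}{8} \approx 53.875$)
$A{\left(L \right)} = - \frac{1}{3}$ ($A{\left(L \right)} = \frac{7}{-8 - 13} = \frac{7}{-21} = 7 \left(- \frac{1}{21}\right) = - \frac{1}{3}$)
$P{\left(h,v \right)} = \frac{1}{-1260 + h + v}$
$V{\left(H \right)} = - \frac{1}{3} - H$
$P{\left(\frac{1}{-2111},B \right)} + V{\left(O \right)} = \frac{1}{-1260 + \frac{1}{-2111} - 1416} - \frac{1301}{24} = \frac{1}{-1260 - \frac{1}{2111} - 1416} - \frac{1301}{24} = \frac{1}{- \frac{5649037}{2111}} - \frac{1301}{24} = - \frac{2111}{5649037} - \frac{1301}{24} = - \frac{7349447801}{135576888}$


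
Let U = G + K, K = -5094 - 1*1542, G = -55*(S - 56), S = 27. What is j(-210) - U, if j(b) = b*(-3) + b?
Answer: 5461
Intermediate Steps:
j(b) = -2*b (j(b) = -3*b + b = -2*b)
G = 1595 (G = -55*(27 - 56) = -55*(-29) = 1595)
K = -6636 (K = -5094 - 1542 = -6636)
U = -5041 (U = 1595 - 6636 = -5041)
j(-210) - U = -2*(-210) - 1*(-5041) = 420 + 5041 = 5461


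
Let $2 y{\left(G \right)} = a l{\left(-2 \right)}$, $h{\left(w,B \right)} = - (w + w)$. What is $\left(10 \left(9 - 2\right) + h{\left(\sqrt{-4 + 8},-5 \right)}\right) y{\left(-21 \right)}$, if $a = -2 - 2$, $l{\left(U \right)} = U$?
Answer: $264$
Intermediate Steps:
$a = -4$ ($a = -2 - 2 = -4$)
$h{\left(w,B \right)} = - 2 w$
$y{\left(G \right)} = 4$ ($y{\left(G \right)} = \frac{\left(-4\right) \left(-2\right)}{2} = \frac{1}{2} \cdot 8 = 4$)
$\left(10 \left(9 - 2\right) + h{\left(\sqrt{-4 + 8},-5 \right)}\right) y{\left(-21 \right)} = \left(10 \left(9 - 2\right) - 2 \sqrt{-4 + 8}\right) 4 = \left(10 \cdot 7 - 2 \sqrt{4}\right) 4 = \left(70 - 4\right) 4 = 66 \cdot 4 = 264$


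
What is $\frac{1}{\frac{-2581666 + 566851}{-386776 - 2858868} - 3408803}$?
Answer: $- \frac{3245644}{11063758989317} \approx -2.9336 \cdot 10^{-7}$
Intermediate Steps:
$\frac{1}{\frac{-2581666 + 566851}{-386776 - 2858868} - 3408803} = \frac{1}{- \frac{2014815}{-3245644} - 3408803} = \frac{1}{\left(-2014815\right) \left(- \frac{1}{3245644}\right) - 3408803} = \frac{1}{\frac{2014815}{3245644} - 3408803} = \frac{1}{- \frac{11063758989317}{3245644}} = - \frac{3245644}{11063758989317}$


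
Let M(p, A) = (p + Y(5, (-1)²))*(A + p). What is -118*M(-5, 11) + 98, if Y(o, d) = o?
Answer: 98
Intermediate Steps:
M(p, A) = (5 + p)*(A + p) (M(p, A) = (p + 5)*(A + p) = (5 + p)*(A + p))
-118*M(-5, 11) + 98 = -118*((-5)² + 5*11 + 5*(-5) + 11*(-5)) + 98 = -118*(25 + 55 - 25 - 55) + 98 = -118*0 + 98 = 0 + 98 = 98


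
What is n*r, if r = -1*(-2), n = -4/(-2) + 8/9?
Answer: 52/9 ≈ 5.7778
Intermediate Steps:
n = 26/9 (n = -4*(-½) + 8*(⅑) = 2 + 8/9 = 26/9 ≈ 2.8889)
r = 2
n*r = (26/9)*2 = 52/9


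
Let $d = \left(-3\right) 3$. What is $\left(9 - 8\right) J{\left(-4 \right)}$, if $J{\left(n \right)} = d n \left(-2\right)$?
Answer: $-72$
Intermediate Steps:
$d = -9$
$J{\left(n \right)} = 18 n$ ($J{\left(n \right)} = - 9 n \left(-2\right) = 18 n$)
$\left(9 - 8\right) J{\left(-4 \right)} = \left(9 - 8\right) 18 \left(-4\right) = 1 \left(-72\right) = -72$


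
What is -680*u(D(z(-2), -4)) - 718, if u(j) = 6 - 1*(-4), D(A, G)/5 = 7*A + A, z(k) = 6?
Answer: -7518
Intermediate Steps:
D(A, G) = 40*A (D(A, G) = 5*(7*A + A) = 5*(8*A) = 40*A)
u(j) = 10 (u(j) = 6 + 4 = 10)
-680*u(D(z(-2), -4)) - 718 = -680*10 - 718 = -6800 - 718 = -7518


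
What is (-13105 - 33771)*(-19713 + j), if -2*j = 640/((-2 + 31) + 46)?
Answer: 13863998884/15 ≈ 9.2427e+8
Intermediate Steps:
j = -64/15 (j = -320/((-2 + 31) + 46) = -320/(29 + 46) = -320/75 = -½*128/15 = -64/15 ≈ -4.2667)
(-13105 - 33771)*(-19713 + j) = (-13105 - 33771)*(-19713 - 64/15) = -46876*(-295759/15) = 13863998884/15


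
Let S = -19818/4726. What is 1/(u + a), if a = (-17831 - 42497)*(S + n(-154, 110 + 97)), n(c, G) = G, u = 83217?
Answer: -2363/28714466325 ≈ -8.2293e-8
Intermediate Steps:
S = -9909/2363 (S = -19818*1/4726 = -9909/2363 ≈ -4.1934)
a = -28911108096/2363 (a = (-17831 - 42497)*(-9909/2363 + (110 + 97)) = -60328*(-9909/2363 + 207) = -60328*479232/2363 = -28911108096/2363 ≈ -1.2235e+7)
1/(u + a) = 1/(83217 - 28911108096/2363) = 1/(-28714466325/2363) = -2363/28714466325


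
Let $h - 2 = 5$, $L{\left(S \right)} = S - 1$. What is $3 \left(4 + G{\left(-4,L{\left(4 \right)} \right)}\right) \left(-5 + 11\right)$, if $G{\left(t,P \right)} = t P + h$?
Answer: $-18$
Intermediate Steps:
$L{\left(S \right)} = -1 + S$ ($L{\left(S \right)} = S - 1 = -1 + S$)
$h = 7$ ($h = 2 + 5 = 7$)
$G{\left(t,P \right)} = 7 + P t$ ($G{\left(t,P \right)} = t P + 7 = P t + 7 = 7 + P t$)
$3 \left(4 + G{\left(-4,L{\left(4 \right)} \right)}\right) \left(-5 + 11\right) = 3 \left(4 + \left(7 + \left(-1 + 4\right) \left(-4\right)\right)\right) \left(-5 + 11\right) = 3 \left(4 + \left(7 + 3 \left(-4\right)\right)\right) 6 = 3 \left(4 + \left(7 - 12\right)\right) 6 = 3 \left(4 - 5\right) 6 = 3 \left(-1\right) 6 = \left(-3\right) 6 = -18$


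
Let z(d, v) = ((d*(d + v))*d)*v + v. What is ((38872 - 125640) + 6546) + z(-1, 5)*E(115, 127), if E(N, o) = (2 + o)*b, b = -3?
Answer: -89897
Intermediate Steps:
z(d, v) = v + v*d**2*(d + v) (z(d, v) = (d**2*(d + v))*v + v = v*d**2*(d + v) + v = v + v*d**2*(d + v))
E(N, o) = -6 - 3*o (E(N, o) = (2 + o)*(-3) = -6 - 3*o)
((38872 - 125640) + 6546) + z(-1, 5)*E(115, 127) = ((38872 - 125640) + 6546) + (5*(1 + (-1)**3 + 5*(-1)**2))*(-6 - 3*127) = (-86768 + 6546) + (5*(1 - 1 + 5*1))*(-6 - 381) = -80222 + (5*(1 - 1 + 5))*(-387) = -80222 + (5*5)*(-387) = -80222 + 25*(-387) = -80222 - 9675 = -89897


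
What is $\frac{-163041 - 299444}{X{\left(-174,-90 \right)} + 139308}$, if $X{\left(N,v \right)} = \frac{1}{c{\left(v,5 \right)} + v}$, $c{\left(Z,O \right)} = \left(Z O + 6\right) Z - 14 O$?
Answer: $- \frac{18406903000}{5544458401} \approx -3.3199$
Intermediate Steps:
$c{\left(Z,O \right)} = - 14 O + Z \left(6 + O Z\right)$ ($c{\left(Z,O \right)} = \left(O Z + 6\right) Z - 14 O = \left(6 + O Z\right) Z - 14 O = Z \left(6 + O Z\right) - 14 O = - 14 O + Z \left(6 + O Z\right)$)
$X{\left(N,v \right)} = \frac{1}{-70 + 5 v^{2} + 7 v}$ ($X{\left(N,v \right)} = \frac{1}{\left(\left(-14\right) 5 + 6 v + 5 v^{2}\right) + v} = \frac{1}{\left(-70 + 6 v + 5 v^{2}\right) + v} = \frac{1}{\left(-70 + 5 v^{2} + 6 v\right) + v} = \frac{1}{-70 + 5 v^{2} + 7 v}$)
$\frac{-163041 - 299444}{X{\left(-174,-90 \right)} + 139308} = \frac{-163041 - 299444}{\frac{1}{-70 + 5 \left(-90\right)^{2} + 7 \left(-90\right)} + 139308} = - \frac{462485}{\frac{1}{-70 + 5 \cdot 8100 - 630} + 139308} = - \frac{462485}{\frac{1}{-70 + 40500 - 630} + 139308} = - \frac{462485}{\frac{1}{39800} + 139308} = - \frac{462485}{\frac{5544458401}{39800}} = \left(-462485\right) \frac{39800}{5544458401} = - \frac{18406903000}{5544458401}$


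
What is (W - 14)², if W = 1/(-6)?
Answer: 7225/36 ≈ 200.69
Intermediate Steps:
W = -⅙ (W = 1*(-⅙) = -⅙ ≈ -0.16667)
(W - 14)² = (-⅙ - 14)² = (-85/6)² = 7225/36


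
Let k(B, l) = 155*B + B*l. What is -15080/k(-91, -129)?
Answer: 580/91 ≈ 6.3736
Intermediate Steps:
-15080/k(-91, -129) = -15080*(-1/(91*(155 - 129))) = -15080/((-91*26)) = -15080/(-2366) = -15080*(-1/2366) = 580/91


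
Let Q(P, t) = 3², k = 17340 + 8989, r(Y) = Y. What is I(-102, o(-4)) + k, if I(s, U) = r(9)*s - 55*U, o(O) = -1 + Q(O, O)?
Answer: 24971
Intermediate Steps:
k = 26329
Q(P, t) = 9
o(O) = 8 (o(O) = -1 + 9 = 8)
I(s, U) = -55*U + 9*s (I(s, U) = 9*s - 55*U = -55*U + 9*s)
I(-102, o(-4)) + k = (-55*8 + 9*(-102)) + 26329 = (-440 - 918) + 26329 = -1358 + 26329 = 24971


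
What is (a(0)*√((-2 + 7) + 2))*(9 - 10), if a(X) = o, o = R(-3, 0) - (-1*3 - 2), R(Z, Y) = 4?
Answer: -9*√7 ≈ -23.812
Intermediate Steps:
o = 9 (o = 4 - (-1*3 - 2) = 4 - (-3 - 2) = 4 - 1*(-5) = 4 + 5 = 9)
a(X) = 9
(a(0)*√((-2 + 7) + 2))*(9 - 10) = (9*√((-2 + 7) + 2))*(9 - 10) = (9*√(5 + 2))*(-1) = (9*√7)*(-1) = -9*√7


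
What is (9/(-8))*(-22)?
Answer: 99/4 ≈ 24.750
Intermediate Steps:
(9/(-8))*(-22) = -⅛*9*(-22) = -9/8*(-22) = 99/4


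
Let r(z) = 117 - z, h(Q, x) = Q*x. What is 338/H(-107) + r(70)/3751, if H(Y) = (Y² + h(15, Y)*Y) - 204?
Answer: 4933949/343178990 ≈ 0.014377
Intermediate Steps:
H(Y) = -204 + 16*Y² (H(Y) = (Y² + (15*Y)*Y) - 204 = (Y² + 15*Y²) - 204 = 16*Y² - 204 = -204 + 16*Y²)
338/H(-107) + r(70)/3751 = 338/(-204 + 16*(-107)²) + (117 - 1*70)/3751 = 338/(-204 + 16*11449) + (117 - 70)*(1/3751) = 338/(-204 + 183184) + 47*(1/3751) = 338/182980 + 47/3751 = 338*(1/182980) + 47/3751 = 169/91490 + 47/3751 = 4933949/343178990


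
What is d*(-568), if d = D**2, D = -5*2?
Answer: -56800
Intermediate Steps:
D = -10
d = 100 (d = (-10)**2 = 100)
d*(-568) = 100*(-568) = -56800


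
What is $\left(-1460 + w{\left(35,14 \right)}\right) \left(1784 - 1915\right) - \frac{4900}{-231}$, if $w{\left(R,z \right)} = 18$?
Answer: $\frac{6234466}{33} \approx 1.8892 \cdot 10^{5}$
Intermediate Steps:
$\left(-1460 + w{\left(35,14 \right)}\right) \left(1784 - 1915\right) - \frac{4900}{-231} = \left(-1460 + 18\right) \left(1784 - 1915\right) - \frac{4900}{-231} = \left(-1442\right) \left(-131\right) - 4900 \left(- \frac{1}{231}\right) = 188902 - - \frac{700}{33} = 188902 + \frac{700}{33} = \frac{6234466}{33}$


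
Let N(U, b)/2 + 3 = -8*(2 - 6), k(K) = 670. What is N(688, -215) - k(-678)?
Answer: -612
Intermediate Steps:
N(U, b) = 58 (N(U, b) = -6 + 2*(-8*(2 - 6)) = -6 + 2*(-8*(-4)) = -6 + 2*32 = -6 + 64 = 58)
N(688, -215) - k(-678) = 58 - 1*670 = 58 - 670 = -612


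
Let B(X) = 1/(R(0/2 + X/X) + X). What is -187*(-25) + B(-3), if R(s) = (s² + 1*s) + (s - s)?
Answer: 4674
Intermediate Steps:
R(s) = s + s² (R(s) = (s² + s) + 0 = (s + s²) + 0 = s + s²)
B(X) = 1/(2 + X) (B(X) = 1/((0/2 + X/X)*(1 + (0/2 + X/X)) + X) = 1/((0*(½) + 1)*(1 + (0*(½) + 1)) + X) = 1/((0 + 1)*(1 + (0 + 1)) + X) = 1/(1*(1 + 1) + X) = 1/(1*2 + X) = 1/(2 + X))
-187*(-25) + B(-3) = -187*(-25) + 1/(2 - 3) = 4675 + 1/(-1) = 4675 - 1 = 4674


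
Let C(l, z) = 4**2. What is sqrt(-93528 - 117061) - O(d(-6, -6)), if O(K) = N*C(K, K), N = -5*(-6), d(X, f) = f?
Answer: -480 + I*sqrt(210589) ≈ -480.0 + 458.9*I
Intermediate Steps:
C(l, z) = 16
N = 30
O(K) = 480 (O(K) = 30*16 = 480)
sqrt(-93528 - 117061) - O(d(-6, -6)) = sqrt(-93528 - 117061) - 1*480 = sqrt(-210589) - 480 = I*sqrt(210589) - 480 = -480 + I*sqrt(210589)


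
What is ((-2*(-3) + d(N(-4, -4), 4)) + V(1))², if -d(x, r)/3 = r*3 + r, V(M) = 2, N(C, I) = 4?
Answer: 1600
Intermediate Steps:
d(x, r) = -12*r (d(x, r) = -3*(r*3 + r) = -3*(3*r + r) = -12*r)
((-2*(-3) + d(N(-4, -4), 4)) + V(1))² = ((-2*(-3) - 12*4) + 2)² = ((6 - 48) + 2)² = (-42 + 2)² = (-40)² = 1600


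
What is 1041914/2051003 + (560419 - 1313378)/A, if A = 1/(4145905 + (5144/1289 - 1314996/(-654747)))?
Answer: -1801203486554770672847101039/576994236979883 ≈ -3.1217e+12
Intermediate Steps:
A = 281322961/1166339958307509 (A = 1/(4145905 + (5144*(1/1289) - 1314996*(-1/654747))) = 1/(4145905 + (5144/1289 + 438332/218249)) = 1/(4145905 + 1687682804/281322961) = 1/(1166339958307509/281322961) = 281322961/1166339958307509 ≈ 2.4120e-7)
1041914/2051003 + (560419 - 1313378)/A = 1041914/2051003 + (560419 - 1313378)/(281322961/1166339958307509) = 1041914*(1/2051003) - 752959*1166339958307509/281322961 = 1041914/2051003 - 878206168667263669131/281322961 = -1801203486554770672847101039/576994236979883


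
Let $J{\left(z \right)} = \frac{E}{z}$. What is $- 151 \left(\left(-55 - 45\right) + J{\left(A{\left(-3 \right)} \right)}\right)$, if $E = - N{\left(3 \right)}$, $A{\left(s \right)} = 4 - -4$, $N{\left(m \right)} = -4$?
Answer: $\frac{30049}{2} \approx 15025.0$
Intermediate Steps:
$A{\left(s \right)} = 8$ ($A{\left(s \right)} = 4 + 4 = 8$)
$E = 4$ ($E = \left(-1\right) \left(-4\right) = 4$)
$J{\left(z \right)} = \frac{4}{z}$
$- 151 \left(\left(-55 - 45\right) + J{\left(A{\left(-3 \right)} \right)}\right) = - 151 \left(\left(-55 - 45\right) + \frac{4}{8}\right) = - 151 \left(\left(-55 - 45\right) + 4 \cdot \frac{1}{8}\right) = - 151 \left(-100 + \frac{1}{2}\right) = \left(-151\right) \left(- \frac{199}{2}\right) = \frac{30049}{2}$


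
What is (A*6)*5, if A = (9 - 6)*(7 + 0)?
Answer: 630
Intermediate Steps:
A = 21 (A = 3*7 = 21)
(A*6)*5 = (21*6)*5 = 126*5 = 630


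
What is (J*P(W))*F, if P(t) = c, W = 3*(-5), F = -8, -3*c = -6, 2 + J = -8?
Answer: 160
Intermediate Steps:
J = -10 (J = -2 - 8 = -10)
c = 2 (c = -1/3*(-6) = 2)
W = -15
P(t) = 2
(J*P(W))*F = -10*2*(-8) = -20*(-8) = 160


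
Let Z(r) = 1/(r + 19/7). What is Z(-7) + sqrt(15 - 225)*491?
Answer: -7/30 + 491*I*sqrt(210) ≈ -0.23333 + 7115.3*I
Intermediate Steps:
Z(r) = 1/(19/7 + r) (Z(r) = 1/(r + 19*(1/7)) = 1/(r + 19/7) = 1/(19/7 + r))
Z(-7) + sqrt(15 - 225)*491 = 7/(19 + 7*(-7)) + sqrt(15 - 225)*491 = 7/(19 - 49) + sqrt(-210)*491 = 7/(-30) + (I*sqrt(210))*491 = 7*(-1/30) + 491*I*sqrt(210) = -7/30 + 491*I*sqrt(210)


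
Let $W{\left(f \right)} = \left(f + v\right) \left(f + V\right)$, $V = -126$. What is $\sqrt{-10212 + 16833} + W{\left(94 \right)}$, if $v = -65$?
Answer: $-928 + \sqrt{6621} \approx -846.63$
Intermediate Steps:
$W{\left(f \right)} = \left(-126 + f\right) \left(-65 + f\right)$ ($W{\left(f \right)} = \left(f - 65\right) \left(f - 126\right) = \left(-65 + f\right) \left(-126 + f\right) = \left(-126 + f\right) \left(-65 + f\right)$)
$\sqrt{-10212 + 16833} + W{\left(94 \right)} = \sqrt{-10212 + 16833} + \left(8190 + 94^{2} - 17954\right) = \sqrt{6621} + \left(8190 + 8836 - 17954\right) = \sqrt{6621} - 928 = -928 + \sqrt{6621}$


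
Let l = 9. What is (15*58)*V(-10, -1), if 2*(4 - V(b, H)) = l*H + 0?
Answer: 7395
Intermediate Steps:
V(b, H) = 4 - 9*H/2 (V(b, H) = 4 - (9*H + 0)/2 = 4 - 9*H/2)
(15*58)*V(-10, -1) = (15*58)*(4 - 9/2*(-1)) = 870*(4 + 9/2) = 870*(17/2) = 7395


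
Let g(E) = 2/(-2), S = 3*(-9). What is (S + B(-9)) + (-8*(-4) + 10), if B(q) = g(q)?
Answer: 14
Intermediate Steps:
S = -27
g(E) = -1 (g(E) = 2*(-½) = -1)
B(q) = -1
(S + B(-9)) + (-8*(-4) + 10) = (-27 - 1) + (-8*(-4) + 10) = -28 + (32 + 10) = -28 + 42 = 14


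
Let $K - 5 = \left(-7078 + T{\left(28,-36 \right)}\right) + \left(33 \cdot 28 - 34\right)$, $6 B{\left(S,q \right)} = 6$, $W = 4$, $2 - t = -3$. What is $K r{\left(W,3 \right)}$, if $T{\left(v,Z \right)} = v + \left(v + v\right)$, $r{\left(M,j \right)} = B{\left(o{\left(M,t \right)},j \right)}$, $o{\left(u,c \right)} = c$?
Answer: $-6099$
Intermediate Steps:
$t = 5$ ($t = 2 - -3 = 2 + 3 = 5$)
$B{\left(S,q \right)} = 1$ ($B{\left(S,q \right)} = \frac{1}{6} \cdot 6 = 1$)
$r{\left(M,j \right)} = 1$
$T{\left(v,Z \right)} = 3 v$ ($T{\left(v,Z \right)} = v + 2 v = 3 v$)
$K = -6099$ ($K = 5 + \left(\left(-7078 + 3 \cdot 28\right) + \left(33 \cdot 28 - 34\right)\right) = 5 + \left(\left(-7078 + 84\right) + \left(924 - 34\right)\right) = 5 + \left(-6994 + 890\right) = 5 - 6104 = -6099$)
$K r{\left(W,3 \right)} = \left(-6099\right) 1 = -6099$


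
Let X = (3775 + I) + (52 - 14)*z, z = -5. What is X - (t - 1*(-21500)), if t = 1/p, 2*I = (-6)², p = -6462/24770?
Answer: -57812822/3231 ≈ -17893.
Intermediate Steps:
p = -3231/12385 (p = -6462*1/24770 = -3231/12385 ≈ -0.26088)
I = 18 (I = (½)*(-6)² = (½)*36 = 18)
X = 3603 (X = (3775 + 18) + (52 - 14)*(-5) = 3793 + 38*(-5) = 3793 - 190 = 3603)
t = -12385/3231 (t = 1/(-3231/12385) = -12385/3231 ≈ -3.8332)
X - (t - 1*(-21500)) = 3603 - (-12385/3231 - 1*(-21500)) = 3603 - (-12385/3231 + 21500) = 3603 - 1*69454115/3231 = 3603 - 69454115/3231 = -57812822/3231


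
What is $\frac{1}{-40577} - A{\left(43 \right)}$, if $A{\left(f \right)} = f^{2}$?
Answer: $- \frac{75026874}{40577} \approx -1849.0$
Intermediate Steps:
$\frac{1}{-40577} - A{\left(43 \right)} = \frac{1}{-40577} - 43^{2} = - \frac{1}{40577} - 1849 = - \frac{75026874}{40577}$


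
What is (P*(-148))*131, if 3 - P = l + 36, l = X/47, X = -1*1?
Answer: 30051400/47 ≈ 6.3939e+5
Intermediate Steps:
X = -1
l = -1/47 ≈ -0.021277
P = -1550/47 (P = 3 - (-1/47 + 36) = 3 - 1*1691/47 = 3 - 1691/47 = -1550/47 ≈ -32.979)
(P*(-148))*131 = -1550/47*(-148)*131 = (229400/47)*131 = 30051400/47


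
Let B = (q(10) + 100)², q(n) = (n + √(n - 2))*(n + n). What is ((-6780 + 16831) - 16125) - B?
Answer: -99274 - 24000*√2 ≈ -1.3322e+5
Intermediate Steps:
q(n) = 2*n*(n + √(-2 + n)) (q(n) = (n + √(-2 + n))*(2*n) = 2*n*(n + √(-2 + n)))
B = (300 + 40*√2)² (B = (2*10*(10 + √(-2 + 10)) + 100)² = (2*10*(10 + √8) + 100)² = (2*10*(10 + 2*√2) + 100)² = ((200 + 40*√2) + 100)² = (300 + 40*√2)² ≈ 1.2714e+5)
((-6780 + 16831) - 16125) - B = ((-6780 + 16831) - 16125) - (93200 + 24000*√2) = (10051 - 16125) + (-93200 - 24000*√2) = -6074 + (-93200 - 24000*√2) = -99274 - 24000*√2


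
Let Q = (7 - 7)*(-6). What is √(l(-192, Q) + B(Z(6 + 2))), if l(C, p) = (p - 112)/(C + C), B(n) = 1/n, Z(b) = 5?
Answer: √1770/60 ≈ 0.70119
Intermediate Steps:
Q = 0 (Q = 0*(-6) = 0)
l(C, p) = (-112 + p)/(2*C) (l(C, p) = (-112 + p)/((2*C)) = (-112 + p)*(1/(2*C)) = (-112 + p)/(2*C))
√(l(-192, Q) + B(Z(6 + 2))) = √((½)*(-112 + 0)/(-192) + 1/5) = √((½)*(-1/192)*(-112) + ⅕) = √(7/24 + ⅕) = √(59/120) = √1770/60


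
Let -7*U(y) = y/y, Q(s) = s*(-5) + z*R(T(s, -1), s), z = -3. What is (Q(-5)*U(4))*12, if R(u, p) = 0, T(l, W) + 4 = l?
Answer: -300/7 ≈ -42.857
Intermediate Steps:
T(l, W) = -4 + l
Q(s) = -5*s (Q(s) = s*(-5) - 3*0 = -5*s + 0 = -5*s)
U(y) = -⅐ (U(y) = -y/(7*y) = -⅐*1 = -⅐)
(Q(-5)*U(4))*12 = (-5*(-5)*(-⅐))*12 = (25*(-⅐))*12 = -25/7*12 = -300/7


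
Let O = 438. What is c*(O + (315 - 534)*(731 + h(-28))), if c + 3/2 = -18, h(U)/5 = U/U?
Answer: 3134547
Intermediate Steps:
h(U) = 5 (h(U) = 5*(U/U) = 5*1 = 5)
c = -39/2 (c = -3/2 - 18 = -39/2 ≈ -19.500)
c*(O + (315 - 534)*(731 + h(-28))) = -39*(438 + (315 - 534)*(731 + 5))/2 = -39*(438 - 219*736)/2 = -39*(438 - 161184)/2 = -39/2*(-160746) = 3134547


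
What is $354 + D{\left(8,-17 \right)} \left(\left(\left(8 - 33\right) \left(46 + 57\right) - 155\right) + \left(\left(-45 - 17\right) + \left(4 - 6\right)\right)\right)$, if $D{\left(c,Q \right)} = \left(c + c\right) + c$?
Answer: $-66702$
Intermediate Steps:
$D{\left(c,Q \right)} = 3 c$ ($D{\left(c,Q \right)} = 2 c + c = 3 c$)
$354 + D{\left(8,-17 \right)} \left(\left(\left(8 - 33\right) \left(46 + 57\right) - 155\right) + \left(\left(-45 - 17\right) + \left(4 - 6\right)\right)\right) = 354 + 3 \cdot 8 \left(\left(\left(8 - 33\right) \left(46 + 57\right) - 155\right) + \left(\left(-45 - 17\right) + \left(4 - 6\right)\right)\right) = 354 + 24 \left(\left(\left(-25\right) 103 - 155\right) - 64\right) = 354 + 24 \left(\left(-2575 - 155\right) - 64\right) = 354 + 24 \left(-2730 - 64\right) = 354 + 24 \left(-2794\right) = 354 - 67056 = -66702$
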